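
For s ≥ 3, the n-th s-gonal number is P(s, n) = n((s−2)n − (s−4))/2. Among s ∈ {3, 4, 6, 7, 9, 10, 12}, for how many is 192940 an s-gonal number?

s = 3: P(3, 620) = 192510 and P(3, 621) = 193131; 192940 is not s-gonal.
s = 4: P(4, 439) = 192721 and P(4, 440) = 193600; 192940 is not s-gonal.
s = 6: P(6, 310) = 191890 and P(6, 311) = 193131; 192940 is not s-gonal.
s = 7: P(7, 278) = 192793 and P(7, 279) = 194184; 192940 is not s-gonal.
s = 9: P(9, 235) = 192700 and P(9, 236) = 194346; 192940 is not s-gonal.
s = 10: P(10, 220) = 192940. ✓
s = 12: P(12, 196) = 191296 and P(12, 197) = 193257; 192940 is not s-gonal.
Hits: s ∈ {10} → 1.

1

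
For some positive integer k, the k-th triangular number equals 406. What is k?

28

Set n(n+1)/2 = 406, giving n² + n − 812 = 0.
The discriminant is 1 + 8·406 = 3249, and √3249 = 57.
So n = (-1 + 57) / 2 = 56/2 = 28.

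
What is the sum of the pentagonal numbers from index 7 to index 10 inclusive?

424

Σ i(3i−1)/2 = (3Σi² − Σi) / 2 over i = 7..10.
Σi = 55 − 21 = 34 and Σi² = 385 − 91 = 294.
(3·294 − 1·34) / 2 = 848/2 = 424.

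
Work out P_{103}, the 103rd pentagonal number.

The 103rd pentagonal number is n(3n−1)/2 with n = 103.
103·(3·103 − 1)/2 = 103·308/2 = 103·154 = 15862.

15862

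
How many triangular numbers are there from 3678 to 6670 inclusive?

The n-th triangular number is n(n+1)/2.
Smallest index with value ≥ 3678: n = 86 (giving 3741).
Largest index with value ≤ 6670: n = 115 (giving 6670).
Indices 86 through 115: 30 terms.

30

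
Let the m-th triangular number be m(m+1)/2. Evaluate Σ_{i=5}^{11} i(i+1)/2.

Σ i(i+1)/2 = (Σi² + Σi) / 2 over i = 5..11.
Σi = 66 − 10 = 56 and Σi² = 506 − 30 = 476.
(1·476 + 1·56) / 2 = 532/2 = 266.

266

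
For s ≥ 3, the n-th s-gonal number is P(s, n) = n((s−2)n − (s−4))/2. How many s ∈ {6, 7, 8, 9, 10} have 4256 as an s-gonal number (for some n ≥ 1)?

1

s = 6: P(6, 46) = 4186 and P(6, 47) = 4371; 4256 is not s-gonal.
s = 7: P(7, 41) = 4141 and P(7, 42) = 4347; 4256 is not s-gonal.
s = 8: P(8, 38) = 4256. ✓
s = 9: P(9, 35) = 4200 and P(9, 36) = 4446; 4256 is not s-gonal.
s = 10: P(10, 32) = 4000 and P(10, 33) = 4257; 4256 is not s-gonal.
Hits: s ∈ {8} → 1.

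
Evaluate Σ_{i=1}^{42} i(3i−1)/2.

37926

Σ i(3i−1)/2 = (3Σi² − Σi) / 2 over i = 1..42.
Σi = 903 and Σi² = 25585.
(3·25585 − 1·903) / 2 = 75852/2 = 37926.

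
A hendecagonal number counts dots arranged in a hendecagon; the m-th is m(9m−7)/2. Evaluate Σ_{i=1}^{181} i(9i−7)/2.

8910811

Σ i(9i−7)/2 = (9Σi² − 7Σi) / 2 over i = 1..181.
Σi = 16471 and Σi² = 1992991.
(9·1992991 − 7·16471) / 2 = 17821622/2 = 8910811.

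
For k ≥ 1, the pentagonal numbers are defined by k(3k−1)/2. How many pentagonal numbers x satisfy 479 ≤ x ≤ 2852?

The n-th pentagonal number is n(3n−1)/2.
Smallest index with value ≥ 479: n = 19 (giving 532).
Largest index with value ≤ 2852: n = 43 (giving 2752).
Indices 19 through 43: 25 terms.

25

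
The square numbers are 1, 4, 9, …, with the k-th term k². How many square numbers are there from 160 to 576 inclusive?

The n-th square number is n².
Smallest index with value ≥ 160: n = 13 (giving 169).
Largest index with value ≤ 576: n = 24 (giving 576).
Indices 13 through 24: 12 terms.

12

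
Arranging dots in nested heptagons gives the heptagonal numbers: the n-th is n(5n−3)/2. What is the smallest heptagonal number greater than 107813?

107848

Solve n(5n−3)/2 > 107813 for integer n.
The largest n with value ≤ 107813 is 207 (since 106812 ≤ 107813 < 107848), so the first above is n = 208, value 107848.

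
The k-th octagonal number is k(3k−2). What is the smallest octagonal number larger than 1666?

Solve n(3n−2) > 1666 for integer n.
The largest n with value ≤ 1666 is 23 (since 1541 ≤ 1666 < 1680), so the first above is n = 24, value 1680.

1680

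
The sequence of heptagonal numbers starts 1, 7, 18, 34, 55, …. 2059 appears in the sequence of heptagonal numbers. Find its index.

Set n(5n−3)/2 = 2059, giving 5n² − 3n − 4118 = 0.
The discriminant is 9 + 40·2059 = 82369, and √82369 = 287.
So n = (3 + 287) / 10 = 290/10 = 29.

29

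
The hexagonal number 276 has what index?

Set n(2n−1) = 276, giving 2n² − n − 276 = 0.
The discriminant is 1 + 8·276 = 2209, and √2209 = 47.
So n = (1 + 47) / 4 = 48/4 = 12.

12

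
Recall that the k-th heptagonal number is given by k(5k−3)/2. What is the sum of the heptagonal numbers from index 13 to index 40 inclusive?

52612

Σ i(5i−3)/2 = (5Σi² − 3Σi) / 2 over i = 13..40.
Σi = 820 − 78 = 742 and Σi² = 22140 − 650 = 21490.
(5·21490 − 3·742) / 2 = 105224/2 = 52612.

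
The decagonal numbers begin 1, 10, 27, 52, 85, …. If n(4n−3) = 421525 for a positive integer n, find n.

Set n(4n−3) = 421525, giving 4n² − 3n − 421525 = 0.
The discriminant is 9 + 16·421525 = 6744409, and √6744409 = 2597.
So n = (3 + 2597) / 8 = 2600/8 = 325.

325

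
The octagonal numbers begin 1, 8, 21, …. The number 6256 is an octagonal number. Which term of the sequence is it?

Set n(3n−2) = 6256, giving 3n² − 2n − 6256 = 0.
The discriminant is 4 + 12·6256 = 75076, and √75076 = 274.
So n = (2 + 274) / 6 = 276/6 = 46.
Check: 46·(3·46 − 2) = 6256. ✓

46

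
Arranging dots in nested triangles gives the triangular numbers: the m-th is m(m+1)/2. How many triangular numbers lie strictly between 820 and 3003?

The n-th triangular number is n(n+1)/2.
Smallest index with value > 820: n = 41 (giving 861).
Largest index with value < 3003: n = 76 (giving 2926).
Indices 41 through 76: 36 terms.

36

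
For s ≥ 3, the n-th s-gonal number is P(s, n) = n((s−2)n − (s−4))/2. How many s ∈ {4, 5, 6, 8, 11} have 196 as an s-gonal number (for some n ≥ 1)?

s = 4: P(4, 14) = 196. ✓
s = 5: P(5, 11) = 176 and P(5, 12) = 210; 196 is not s-gonal.
s = 6: P(6, 10) = 190 and P(6, 11) = 231; 196 is not s-gonal.
s = 8: P(8, 8) = 176 and P(8, 9) = 225; 196 is not s-gonal.
s = 11: P(11, 7) = 196. ✓
Hits: s ∈ {4, 11} → 2.

2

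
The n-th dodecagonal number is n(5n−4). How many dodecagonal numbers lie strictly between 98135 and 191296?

The n-th dodecagonal number is n(5n−4).
Smallest index with value > 98135: n = 141 (giving 98841).
Largest index with value < 191296: n = 195 (giving 189345).
Indices 141 through 195: 55 terms.

55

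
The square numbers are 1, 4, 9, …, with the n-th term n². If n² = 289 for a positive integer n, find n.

We need n² = 289, so n = √289 = 17.

17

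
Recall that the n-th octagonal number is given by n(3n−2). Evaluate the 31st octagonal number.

The 31st octagonal number is n(3n−2) with n = 31.
31·(3·31 − 2) = 31·91 = 2821.

2821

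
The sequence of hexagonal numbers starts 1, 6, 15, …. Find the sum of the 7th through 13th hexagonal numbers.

1386

Σ i(2i−1) = 2Σi² − Σi over i = 7..13.
Σi = 91 − 21 = 70 and Σi² = 819 − 91 = 728.
2·728 − 1·70 = 1386.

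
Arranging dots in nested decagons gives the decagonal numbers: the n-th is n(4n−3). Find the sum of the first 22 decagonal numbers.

14421

Σ i(4i−3) = 4Σi² − 3Σi over i = 1..22.
Σi = 253 and Σi² = 3795.
4·3795 − 3·253 = 14421.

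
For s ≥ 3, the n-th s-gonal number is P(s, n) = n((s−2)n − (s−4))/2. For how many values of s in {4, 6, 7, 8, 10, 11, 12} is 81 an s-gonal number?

2

s = 4: P(4, 9) = 81. ✓
s = 6: P(6, 6) = 66 and P(6, 7) = 91; 81 is not s-gonal.
s = 7: P(7, 6) = 81. ✓
s = 8: P(8, 5) = 65 and P(8, 6) = 96; 81 is not s-gonal.
s = 10: P(10, 4) = 52 and P(10, 5) = 85; 81 is not s-gonal.
s = 11: P(11, 4) = 58 and P(11, 5) = 95; 81 is not s-gonal.
s = 12: P(12, 4) = 64 and P(12, 5) = 105; 81 is not s-gonal.
Hits: s ∈ {4, 7} → 2.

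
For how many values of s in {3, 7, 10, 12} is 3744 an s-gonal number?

1

s = 3: P(3, 86) = 3741 and P(3, 87) = 3828; 3744 is not s-gonal.
s = 7: P(7, 39) = 3744. ✓
s = 10: P(10, 30) = 3510 and P(10, 31) = 3751; 3744 is not s-gonal.
s = 12: P(12, 27) = 3537 and P(12, 28) = 3808; 3744 is not s-gonal.
Hits: s ∈ {7} → 1.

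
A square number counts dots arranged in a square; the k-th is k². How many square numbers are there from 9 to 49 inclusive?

5

The n-th square number is n².
Smallest index with value ≥ 9: n = 3 (giving 9).
Largest index with value ≤ 49: n = 7 (giving 49).
Indices 3 through 7: 5 terms.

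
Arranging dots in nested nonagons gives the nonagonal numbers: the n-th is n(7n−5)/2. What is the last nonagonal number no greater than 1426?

Solve n(7n−5)/2 ≤ 1426 for integer n.
n = 20 gives 1350 ≤ 1426, while n = 21 gives 1491 > 1426; so the answer is 1350.

1350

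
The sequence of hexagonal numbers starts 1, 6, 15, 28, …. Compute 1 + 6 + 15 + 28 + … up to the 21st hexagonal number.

6391

Σ i(2i−1) = 2Σi² − Σi over i = 1..21.
Σi = 231 and Σi² = 3311.
2·3311 − 1·231 = 6391.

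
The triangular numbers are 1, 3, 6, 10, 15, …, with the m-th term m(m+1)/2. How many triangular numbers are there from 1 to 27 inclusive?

The n-th triangular number is n(n+1)/2.
Smallest index with value ≥ 1: n = 1 (giving 1).
Largest index with value ≤ 27: n = 6 (giving 21).
Indices 1 through 6: 6 terms.

6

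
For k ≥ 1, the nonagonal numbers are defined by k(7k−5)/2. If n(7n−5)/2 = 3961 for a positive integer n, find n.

Set n(7n−5)/2 = 3961, giving 7n² − 5n − 7922 = 0.
The discriminant is 25 + 56·3961 = 221841, and √221841 = 471.
So n = (5 + 471) / 14 = 476/14 = 34.

34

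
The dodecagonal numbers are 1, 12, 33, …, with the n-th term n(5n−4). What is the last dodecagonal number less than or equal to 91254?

90585

Solve n(5n−4) ≤ 91254 for integer n.
n = 135 gives 90585 ≤ 91254, while n = 136 gives 91936 > 91254; so the answer is 90585.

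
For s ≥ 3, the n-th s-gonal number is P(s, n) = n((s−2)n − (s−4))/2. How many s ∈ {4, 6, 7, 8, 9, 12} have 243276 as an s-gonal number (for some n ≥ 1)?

1

s = 4: P(4, 493) = 243049 and P(4, 494) = 244036; 243276 is not s-gonal.
s = 6: P(6, 349) = 243253 and P(6, 350) = 244650; 243276 is not s-gonal.
s = 7: P(7, 312) = 242892 and P(7, 313) = 244453; 243276 is not s-gonal.
s = 8: P(8, 285) = 243105 and P(8, 286) = 244816; 243276 is not s-gonal.
s = 9: P(9, 264) = 243276. ✓
s = 12: P(12, 220) = 241120 and P(12, 221) = 243321; 243276 is not s-gonal.
Hits: s ∈ {9} → 1.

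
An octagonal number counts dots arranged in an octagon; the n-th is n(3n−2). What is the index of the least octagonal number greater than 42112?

Solve n(3n−2) > 42112 for integer n.
The largest n with value ≤ 42112 is 118 (since 41536 ≤ 42112 < 42245), so the first above is n = 119, value 42245.

119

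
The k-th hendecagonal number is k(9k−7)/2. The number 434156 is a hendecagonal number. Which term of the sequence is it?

311

Set n(9n−7)/2 = 434156, giving 9n² − 7n − 868312 = 0.
The discriminant is 49 + 72·434156 = 31259281, and √31259281 = 5591.
So n = (7 + 5591) / 18 = 5598/18 = 311.
Check: 311·(9·311 − 7)/2 = 434156. ✓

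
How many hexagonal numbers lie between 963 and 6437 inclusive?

34

The n-th hexagonal number is n(2n−1).
Smallest index with value ≥ 963: n = 23 (giving 1035).
Largest index with value ≤ 6437: n = 56 (giving 6216).
Indices 23 through 56: 34 terms.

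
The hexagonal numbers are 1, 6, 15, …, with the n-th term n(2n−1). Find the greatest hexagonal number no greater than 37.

28

Solve n(2n−1) ≤ 37 for integer n.
n = 4 gives 28 ≤ 37, while n = 5 gives 45 > 37; so the answer is 28.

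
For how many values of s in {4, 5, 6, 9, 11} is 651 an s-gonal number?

s = 4: P(4, 25) = 625 and P(4, 26) = 676; 651 is not s-gonal.
s = 5: P(5, 21) = 651. ✓
s = 6: P(6, 18) = 630 and P(6, 19) = 703; 651 is not s-gonal.
s = 9: P(9, 14) = 651. ✓
s = 11: P(11, 12) = 606 and P(11, 13) = 715; 651 is not s-gonal.
Hits: s ∈ {5, 9} → 2.

2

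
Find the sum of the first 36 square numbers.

Σ_{i=1}^{36} i² = 36·37·73/6 = 16206.

16206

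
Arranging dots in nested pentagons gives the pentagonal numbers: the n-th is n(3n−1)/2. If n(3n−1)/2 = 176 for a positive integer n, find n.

11

Set n(3n−1)/2 = 176, giving 3n² − n − 352 = 0.
The discriminant is 1 + 24·176 = 4225, and √4225 = 65.
So n = (1 + 65) / 6 = 66/6 = 11.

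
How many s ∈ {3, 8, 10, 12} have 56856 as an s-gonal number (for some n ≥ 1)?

1

s = 3: P(3, 336) = 56616 and P(3, 337) = 56953; 56856 is not s-gonal.
s = 8: P(8, 138) = 56856. ✓
s = 10: P(10, 119) = 56287 and P(10, 120) = 57240; 56856 is not s-gonal.
s = 12: P(12, 107) = 56817 and P(12, 108) = 57888; 56856 is not s-gonal.
Hits: s ∈ {8} → 1.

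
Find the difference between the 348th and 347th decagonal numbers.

Consecutive decagonal numbers differ by 8n − 7: here 8·348 − 7 = 2777.

2777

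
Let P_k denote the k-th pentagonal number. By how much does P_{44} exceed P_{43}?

130

Consecutive pentagonal numbers differ by 3n − 2: here 3·44 − 2 = 130.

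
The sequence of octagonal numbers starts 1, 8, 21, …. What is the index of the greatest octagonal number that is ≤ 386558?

Solve n(3n−2) ≤ 386558 for integer n.
n = 359 gives 385925 ≤ 386558, while n = 360 gives 388080 > 386558; so the answer is index 359.

359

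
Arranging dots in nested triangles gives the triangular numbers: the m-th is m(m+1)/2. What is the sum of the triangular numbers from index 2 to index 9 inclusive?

Σ i(i+1)/2 = (Σi² + Σi) / 2 over i = 2..9.
Σi = 45 − 1 = 44 and Σi² = 285 − 1 = 284.
(1·284 + 1·44) / 2 = 328/2 = 164.

164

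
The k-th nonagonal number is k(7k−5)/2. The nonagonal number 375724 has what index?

Set n(7n−5)/2 = 375724, giving 7n² − 5n − 751448 = 0.
The discriminant is 25 + 56·375724 = 21040569, and √21040569 = 4587.
So n = (5 + 4587) / 14 = 4592/14 = 328.
Check: 328·(7·328 − 5)/2 = 375724. ✓

328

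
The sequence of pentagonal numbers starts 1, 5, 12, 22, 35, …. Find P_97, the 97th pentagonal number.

14065

97·(3·97 − 1)/2 = 97·290/2 = 97·145 = 14065.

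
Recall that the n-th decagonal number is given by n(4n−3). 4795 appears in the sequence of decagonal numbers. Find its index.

35

Set n(4n−3) = 4795, giving 4n² − 3n − 4795 = 0.
The discriminant is 9 + 16·4795 = 76729, and √76729 = 277.
So n = (3 + 277) / 8 = 280/8 = 35.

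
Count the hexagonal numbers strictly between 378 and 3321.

The n-th hexagonal number is n(2n−1).
Smallest index with value > 378: n = 15 (giving 435).
Largest index with value < 3321: n = 40 (giving 3160).
Indices 15 through 40: 26 terms.

26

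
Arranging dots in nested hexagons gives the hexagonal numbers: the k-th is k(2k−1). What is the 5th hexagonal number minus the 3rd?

5·(2·5 − 1) = 45 and 3·(2·3 − 1) = 15.
Difference: 45 − 15 = 30.

30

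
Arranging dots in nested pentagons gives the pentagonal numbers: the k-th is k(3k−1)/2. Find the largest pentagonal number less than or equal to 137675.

137562

Solve n(3n−1)/2 ≤ 137675 for integer n.
n = 303 gives 137562 ≤ 137675, while n = 304 gives 138472 > 137675; so the answer is 137562.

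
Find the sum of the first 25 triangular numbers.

Σ i(i+1)/2 = (Σi² + Σi) / 2 over i = 1..25.
Σi = 325 and Σi² = 5525.
(1·5525 + 1·325) / 2 = 5850/2 = 2925.

2925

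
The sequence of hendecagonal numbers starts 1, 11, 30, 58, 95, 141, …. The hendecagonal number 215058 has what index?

219

Set n(9n−7)/2 = 215058, giving 9n² − 7n − 430116 = 0.
The discriminant is 49 + 72·215058 = 15484225, and √15484225 = 3935.
So n = (7 + 3935) / 18 = 3942/18 = 219.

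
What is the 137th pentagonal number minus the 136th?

409

Consecutive pentagonal numbers differ by 3n − 2: here 3·137 − 2 = 409.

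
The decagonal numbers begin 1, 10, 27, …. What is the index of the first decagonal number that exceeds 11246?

54

Solve n(4n−3) > 11246 for integer n.
The largest n with value ≤ 11246 is 53 (since 11077 ≤ 11246 < 11502), so the first above is n = 54, value 11502.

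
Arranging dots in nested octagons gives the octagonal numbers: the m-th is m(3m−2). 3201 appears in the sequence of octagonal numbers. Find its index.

33

Set n(3n−2) = 3201, giving 3n² − 2n − 3201 = 0.
The discriminant is 4 + 12·3201 = 38416, and √38416 = 196.
So n = (2 + 196) / 6 = 198/6 = 33.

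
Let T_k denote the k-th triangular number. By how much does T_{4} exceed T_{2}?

4·5/2 = 10 and 2·3/2 = 3.
Difference: 10 − 3 = 7.

7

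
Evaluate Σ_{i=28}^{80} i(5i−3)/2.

413082

Σ i(5i−3)/2 = (5Σi² − 3Σi) / 2 over i = 28..80.
Σi = 3240 − 378 = 2862 and Σi² = 173880 − 6930 = 166950.
(5·166950 − 3·2862) / 2 = 826164/2 = 413082.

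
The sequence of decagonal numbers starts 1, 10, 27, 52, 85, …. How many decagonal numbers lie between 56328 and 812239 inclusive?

331

The n-th decagonal number is n(4n−3).
Smallest index with value ≥ 56328: n = 120 (giving 57240).
Largest index with value ≤ 812239: n = 450 (giving 808650).
Indices 120 through 450: 331 terms.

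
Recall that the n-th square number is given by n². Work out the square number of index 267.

The 267th square number is n² with n = 267.
267² = 71289.

71289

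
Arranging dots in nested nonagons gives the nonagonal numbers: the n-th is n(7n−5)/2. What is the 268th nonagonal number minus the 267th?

Consecutive nonagonal numbers differ by 7n − 6: here 7·268 − 6 = 1870.

1870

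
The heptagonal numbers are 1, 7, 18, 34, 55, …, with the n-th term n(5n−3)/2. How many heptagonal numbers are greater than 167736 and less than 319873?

98

The n-th heptagonal number is n(5n−3)/2.
Smallest index with value > 167736: n = 260 (giving 168610).
Largest index with value < 319873: n = 357 (giving 318087).
Indices 260 through 357: 98 terms.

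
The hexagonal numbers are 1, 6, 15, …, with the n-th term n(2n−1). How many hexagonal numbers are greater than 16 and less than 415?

The n-th hexagonal number is n(2n−1).
Smallest index with value > 16: n = 4 (giving 28).
Largest index with value < 415: n = 14 (giving 378).
Indices 4 through 14: 11 terms.

11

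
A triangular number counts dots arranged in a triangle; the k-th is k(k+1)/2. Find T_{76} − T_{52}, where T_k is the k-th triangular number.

76·77/2 = 2926 and 52·53/2 = 1378.
Difference: 2926 − 1378 = 1548.

1548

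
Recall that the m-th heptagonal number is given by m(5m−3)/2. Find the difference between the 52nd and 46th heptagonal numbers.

52·(5·52 − 3)/2 = 6682 and 46·(5·46 − 3)/2 = 5221.
Difference: 6682 − 5221 = 1461.

1461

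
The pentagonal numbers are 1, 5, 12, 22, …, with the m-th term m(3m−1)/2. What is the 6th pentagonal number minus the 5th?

Consecutive pentagonal numbers differ by 3n − 2: here 3·6 − 2 = 16.

16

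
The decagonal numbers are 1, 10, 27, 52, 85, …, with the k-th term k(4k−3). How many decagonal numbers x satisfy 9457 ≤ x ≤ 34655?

45

The n-th decagonal number is n(4n−3).
Smallest index with value ≥ 9457: n = 49 (giving 9457).
Largest index with value ≤ 34655: n = 93 (giving 34317).
Indices 49 through 93: 45 terms.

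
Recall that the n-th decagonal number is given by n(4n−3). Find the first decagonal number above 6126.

6280

Solve n(4n−3) > 6126 for integer n.
The largest n with value ≤ 6126 is 39 (since 5967 ≤ 6126 < 6280), so the first above is n = 40, value 6280.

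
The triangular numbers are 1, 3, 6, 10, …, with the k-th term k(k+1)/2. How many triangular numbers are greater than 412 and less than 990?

15

The n-th triangular number is n(n+1)/2.
Smallest index with value > 412: n = 29 (giving 435).
Largest index with value < 990: n = 43 (giving 946).
Indices 29 through 43: 15 terms.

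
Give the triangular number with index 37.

703

The 37th triangular number is n(n+1)/2 with n = 37.
37·38/2 = 1406/2 = 703.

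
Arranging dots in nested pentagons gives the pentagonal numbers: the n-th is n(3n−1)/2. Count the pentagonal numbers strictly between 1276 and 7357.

41

The n-th pentagonal number is n(3n−1)/2.
Smallest index with value > 1276: n = 30 (giving 1335).
Largest index with value < 7357: n = 70 (giving 7315).
Indices 30 through 70: 41 terms.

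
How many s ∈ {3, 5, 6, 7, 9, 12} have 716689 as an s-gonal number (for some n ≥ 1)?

s = 3: P(3, 1196) = 715806 and P(3, 1197) = 717003; 716689 is not s-gonal.
s = 5: P(5, 691) = 715876 and P(5, 692) = 717950; 716689 is not s-gonal.
s = 6: P(6, 598) = 714610 and P(6, 599) = 717003; 716689 is not s-gonal.
s = 7: P(7, 535) = 714760 and P(7, 536) = 717436; 716689 is not s-gonal.
s = 9: P(9, 452) = 713934 and P(9, 453) = 717099; 716689 is not s-gonal.
s = 12: P(12, 379) = 716689. ✓
Hits: s ∈ {12} → 1.

1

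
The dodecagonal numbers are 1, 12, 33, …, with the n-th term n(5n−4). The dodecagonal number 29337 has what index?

77

Set n(5n−4) = 29337, giving 5n² − 4n − 29337 = 0.
So n = (4 + 766) / 10 = 770/10 = 77.
Check: 77·(5·77 − 4) = 29337. ✓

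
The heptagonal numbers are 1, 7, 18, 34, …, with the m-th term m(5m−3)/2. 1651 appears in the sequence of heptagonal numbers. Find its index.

Set n(5n−3)/2 = 1651, giving 5n² − 3n − 3302 = 0.
So n = (3 + 257) / 10 = 260/10 = 26.

26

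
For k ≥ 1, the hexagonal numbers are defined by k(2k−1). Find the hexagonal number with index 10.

10·(2·10 − 1) = 10·19 = 190.

190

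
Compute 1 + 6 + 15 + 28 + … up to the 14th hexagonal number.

1925

Σ i(2i−1) = 2Σi² − Σi over i = 1..14.
Σi = 105 and Σi² = 1015.
2·1015 − 1·105 = 1925.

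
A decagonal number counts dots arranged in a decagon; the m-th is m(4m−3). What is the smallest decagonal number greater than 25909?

26001

Solve n(4n−3) > 25909 for integer n.
The largest n with value ≤ 25909 is 80 (since 25360 ≤ 25909 < 26001), so the first above is n = 81, value 26001.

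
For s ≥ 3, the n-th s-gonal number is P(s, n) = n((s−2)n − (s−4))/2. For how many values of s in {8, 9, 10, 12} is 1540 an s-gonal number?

1

s = 8: P(8, 22) = 1408 and P(8, 23) = 1541; 1540 is not s-gonal.
s = 9: P(9, 21) = 1491 and P(9, 22) = 1639; 1540 is not s-gonal.
s = 10: P(10, 20) = 1540. ✓
s = 12: P(12, 17) = 1377 and P(12, 18) = 1548; 1540 is not s-gonal.
Hits: s ∈ {10} → 1.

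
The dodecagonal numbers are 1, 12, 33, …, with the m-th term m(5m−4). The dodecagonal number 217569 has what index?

Set n(5n−4) = 217569, giving 5n² − 4n − 217569 = 0.
So n = (4 + 2086) / 10 = 2090/10 = 209.

209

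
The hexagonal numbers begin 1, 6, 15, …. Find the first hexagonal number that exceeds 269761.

Solve n(2n−1) > 269761 for integer n.
The largest n with value ≤ 269761 is 367 (since 269011 ≤ 269761 < 270480), so the first above is n = 368, value 270480.

270480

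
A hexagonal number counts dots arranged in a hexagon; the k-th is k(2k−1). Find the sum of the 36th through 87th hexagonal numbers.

Σ i(2i−1) = 2Σi² − Σi over i = 36..87.
Σi = 3828 − 630 = 3198 and Σi² = 223300 − 14910 = 208390.
2·208390 − 1·3198 = 413582.

413582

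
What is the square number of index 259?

67081

The 259th square number is n² with n = 259.
259² = 67081.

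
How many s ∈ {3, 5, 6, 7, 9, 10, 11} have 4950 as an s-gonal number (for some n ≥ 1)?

s = 3: P(3, 99) = 4950. ✓
s = 5: P(5, 57) = 4845 and P(5, 58) = 5017; 4950 is not s-gonal.
s = 6: P(6, 50) = 4950. ✓
s = 7: P(7, 44) = 4774 and P(7, 45) = 4995; 4950 is not s-gonal.
s = 9: P(9, 37) = 4699 and P(9, 38) = 4959; 4950 is not s-gonal.
s = 10: P(10, 35) = 4795 and P(10, 36) = 5076; 4950 is not s-gonal.
s = 11: P(11, 33) = 4785 and P(11, 34) = 5083; 4950 is not s-gonal.
Hits: s ∈ {3, 6} → 2.

2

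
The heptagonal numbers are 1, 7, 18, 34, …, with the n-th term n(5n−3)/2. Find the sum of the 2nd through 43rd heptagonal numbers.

67165

Σ i(5i−3)/2 = (5Σi² − 3Σi) / 2 over i = 2..43.
Σi = 946 − 1 = 945 and Σi² = 27434 − 1 = 27433.
(5·27433 − 3·945) / 2 = 134330/2 = 67165.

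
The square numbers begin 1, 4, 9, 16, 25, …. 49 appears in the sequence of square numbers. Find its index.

We need n² = 49, so n = √49 = 7.
Check: 7² = 49. ✓

7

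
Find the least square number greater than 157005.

Solve n² > 157005 for integer n.
The largest n with value ≤ 157005 is 396 (since 156816 ≤ 157005 < 157609), so the first above is n = 397, value 157609.

157609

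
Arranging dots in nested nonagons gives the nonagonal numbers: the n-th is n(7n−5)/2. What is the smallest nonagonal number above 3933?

Solve n(7n−5)/2 > 3933 for integer n.
The largest n with value ≤ 3933 is 33 (since 3729 ≤ 3933 < 3961), so the first above is n = 34, value 3961.

3961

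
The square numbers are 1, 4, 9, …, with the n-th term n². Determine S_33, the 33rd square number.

33² = 1089.

1089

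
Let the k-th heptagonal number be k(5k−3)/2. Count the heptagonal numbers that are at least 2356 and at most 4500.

12

The n-th heptagonal number is n(5n−3)/2.
Smallest index with value ≥ 2356: n = 31 (giving 2356).
Largest index with value ≤ 4500: n = 42 (giving 4347).
Indices 31 through 42: 12 terms.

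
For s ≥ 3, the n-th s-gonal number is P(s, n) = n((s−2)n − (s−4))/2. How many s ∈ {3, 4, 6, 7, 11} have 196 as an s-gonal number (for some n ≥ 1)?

s = 3: P(3, 19) = 190 and P(3, 20) = 210; 196 is not s-gonal.
s = 4: P(4, 14) = 196. ✓
s = 6: P(6, 10) = 190 and P(6, 11) = 231; 196 is not s-gonal.
s = 7: P(7, 9) = 189 and P(7, 10) = 235; 196 is not s-gonal.
s = 11: P(11, 7) = 196. ✓
Hits: s ∈ {4, 11} → 2.

2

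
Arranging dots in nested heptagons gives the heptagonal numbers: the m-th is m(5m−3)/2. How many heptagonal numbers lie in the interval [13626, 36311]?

The n-th heptagonal number is n(5n−3)/2.
Smallest index with value ≥ 13626: n = 75 (giving 13950).
Largest index with value ≤ 36311: n = 120 (giving 35820).
Indices 75 through 120: 46 terms.

46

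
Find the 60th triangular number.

The 60th triangular number is n(n+1)/2 with n = 60.
60·61/2 = 3660/2 = 1830.

1830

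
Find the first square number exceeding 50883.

Solve n² > 50883 for integer n.
The largest n with value ≤ 50883 is 225 (since 50625 ≤ 50883 < 51076), so the first above is n = 226, value 51076.

51076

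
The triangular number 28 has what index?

Set n(n+1)/2 = 28, giving n² + n − 56 = 0.
The discriminant is 1 + 8·28 = 225, and √225 = 15.
So n = (-1 + 15) / 2 = 14/2 = 7.

7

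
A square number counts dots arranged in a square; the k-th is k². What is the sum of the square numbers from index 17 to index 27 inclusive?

Σ_{i=17}^{27} i² = 6930 − 1496 = 5434.

5434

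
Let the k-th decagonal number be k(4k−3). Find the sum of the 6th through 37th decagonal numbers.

68016

Σ i(4i−3) = 4Σi² − 3Σi over i = 6..37.
Σi = 703 − 15 = 688 and Σi² = 17575 − 55 = 17520.
4·17520 − 3·688 = 68016.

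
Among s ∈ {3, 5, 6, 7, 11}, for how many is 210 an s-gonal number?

2

s = 3: P(3, 20) = 210. ✓
s = 5: P(5, 12) = 210. ✓
s = 6: P(6, 10) = 190 and P(6, 11) = 231; 210 is not s-gonal.
s = 7: P(7, 9) = 189 and P(7, 10) = 235; 210 is not s-gonal.
s = 11: P(11, 7) = 196 and P(11, 8) = 260; 210 is not s-gonal.
Hits: s ∈ {3, 5} → 2.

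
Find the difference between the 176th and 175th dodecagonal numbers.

Consecutive dodecagonal numbers differ by 10n − 9: here 10·176 − 9 = 1751.

1751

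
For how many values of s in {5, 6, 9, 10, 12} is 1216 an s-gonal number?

2

s = 5: P(5, 28) = 1162 and P(5, 29) = 1247; 1216 is not s-gonal.
s = 6: P(6, 24) = 1128 and P(6, 25) = 1225; 1216 is not s-gonal.
s = 9: P(9, 19) = 1216. ✓
s = 10: P(10, 17) = 1105 and P(10, 18) = 1242; 1216 is not s-gonal.
s = 12: P(12, 16) = 1216. ✓
Hits: s ∈ {9, 12} → 2.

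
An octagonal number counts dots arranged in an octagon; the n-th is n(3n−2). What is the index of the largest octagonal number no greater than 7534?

50

Solve n(3n−2) ≤ 7534 for integer n.
n = 50 gives 7400 ≤ 7534, while n = 51 gives 7701 > 7534; so the answer is index 50.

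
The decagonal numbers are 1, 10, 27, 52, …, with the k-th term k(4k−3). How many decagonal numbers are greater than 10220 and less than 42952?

53

The n-th decagonal number is n(4n−3).
Smallest index with value > 10220: n = 51 (giving 10251).
Largest index with value < 42952: n = 103 (giving 42127).
Indices 51 through 103: 53 terms.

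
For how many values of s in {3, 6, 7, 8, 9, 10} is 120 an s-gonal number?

2

s = 3: P(3, 15) = 120. ✓
s = 6: P(6, 8) = 120. ✓
s = 7: P(7, 7) = 112 and P(7, 8) = 148; 120 is not s-gonal.
s = 8: P(8, 6) = 96 and P(8, 7) = 133; 120 is not s-gonal.
s = 9: P(9, 6) = 111 and P(9, 7) = 154; 120 is not s-gonal.
s = 10: P(10, 5) = 85 and P(10, 6) = 126; 120 is not s-gonal.
Hits: s ∈ {3, 6} → 2.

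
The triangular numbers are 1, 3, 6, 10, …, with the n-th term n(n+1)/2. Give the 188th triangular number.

The 188th triangular number is n(n+1)/2 with n = 188.
188·189/2 = 35532/2 = 17766.

17766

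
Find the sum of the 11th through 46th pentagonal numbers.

Σ i(3i−1)/2 = (3Σi² − Σi) / 2 over i = 11..46.
Σi = 1081 − 55 = 1026 and Σi² = 33511 − 385 = 33126.
(3·33126 − 1·1026) / 2 = 98352/2 = 49176.

49176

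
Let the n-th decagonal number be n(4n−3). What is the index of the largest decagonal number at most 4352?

Solve n(4n−3) ≤ 4352 for integer n.
n = 33 gives 4257 ≤ 4352, while n = 34 gives 4522 > 4352; so the answer is index 33.

33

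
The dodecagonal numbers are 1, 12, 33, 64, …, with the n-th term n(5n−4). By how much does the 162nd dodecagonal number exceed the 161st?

1611

Consecutive dodecagonal numbers differ by 10n − 9: here 10·162 − 9 = 1611.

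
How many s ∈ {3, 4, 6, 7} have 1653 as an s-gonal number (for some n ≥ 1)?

s = 3: P(3, 57) = 1653. ✓
s = 4: P(4, 40) = 1600 and P(4, 41) = 1681; 1653 is not s-gonal.
s = 6: P(6, 29) = 1653. ✓
s = 7: P(7, 26) = 1651 and P(7, 27) = 1782; 1653 is not s-gonal.
Hits: s ∈ {3, 6} → 2.

2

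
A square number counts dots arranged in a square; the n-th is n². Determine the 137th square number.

The 137th square number is n² with n = 137.
137² = 18769.

18769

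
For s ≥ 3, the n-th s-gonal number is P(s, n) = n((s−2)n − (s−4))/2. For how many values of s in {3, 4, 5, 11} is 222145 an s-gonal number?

1

s = 3: P(3, 666) = 222111 and P(3, 667) = 222778; 222145 is not s-gonal.
s = 4: P(4, 471) = 221841 and P(4, 472) = 222784; 222145 is not s-gonal.
s = 5: P(5, 385) = 222145. ✓
s = 11: P(11, 222) = 221001 and P(11, 223) = 223000; 222145 is not s-gonal.
Hits: s ∈ {5} → 1.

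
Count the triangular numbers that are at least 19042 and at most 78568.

The n-th triangular number is n(n+1)/2.
Smallest index with value ≥ 19042: n = 195 (giving 19110).
Largest index with value ≤ 78568: n = 395 (giving 78210).
Indices 195 through 395: 201 terms.

201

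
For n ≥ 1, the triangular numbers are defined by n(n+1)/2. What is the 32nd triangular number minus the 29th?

32·33/2 = 528 and 29·30/2 = 435.
Difference: 528 − 435 = 93.

93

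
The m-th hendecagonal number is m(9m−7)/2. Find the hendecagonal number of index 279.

349308

The 279th hendecagonal number is n(9n−7)/2 with n = 279.
279·(9·279 − 7)/2 = 279·2504/2 = 279·1252 = 349308.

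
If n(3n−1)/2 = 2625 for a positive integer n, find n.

Set n(3n−1)/2 = 2625, giving 3n² − n − 5250 = 0.
The discriminant is 1 + 24·2625 = 63001, and √63001 = 251.
So n = (1 + 251) / 6 = 252/6 = 42.

42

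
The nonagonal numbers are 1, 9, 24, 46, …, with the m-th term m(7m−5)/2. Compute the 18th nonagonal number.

1089

The 18th nonagonal number is n(7n−5)/2 with n = 18.
18·(7·18 − 5)/2 = 18·121/2 = 1089.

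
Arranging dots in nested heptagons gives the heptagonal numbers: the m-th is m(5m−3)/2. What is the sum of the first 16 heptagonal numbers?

Σ i(5i−3)/2 = (5Σi² − 3Σi) / 2 over i = 1..16.
Σi = 136 and Σi² = 1496.
(5·1496 − 3·136) / 2 = 7072/2 = 3536.

3536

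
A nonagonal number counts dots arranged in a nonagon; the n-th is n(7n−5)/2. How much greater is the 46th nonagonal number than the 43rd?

46·(7·46 − 5)/2 = 7291 and 43·(7·43 − 5)/2 = 6364.
Difference: 7291 − 6364 = 927.

927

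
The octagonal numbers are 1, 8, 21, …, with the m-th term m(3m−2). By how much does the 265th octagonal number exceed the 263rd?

3164

265·(3·265 − 2) = 210145 and 263·(3·263 − 2) = 206981.
Difference: 210145 − 206981 = 3164.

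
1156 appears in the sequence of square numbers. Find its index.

We need n² = 1156, so n = √1156 = 34.
Check: 34² = 1156. ✓

34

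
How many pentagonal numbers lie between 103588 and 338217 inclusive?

213

The n-th pentagonal number is n(3n−1)/2.
Smallest index with value ≥ 103588: n = 263 (giving 103622).
Largest index with value ≤ 338217: n = 475 (giving 338200).
Indices 263 through 475: 213 terms.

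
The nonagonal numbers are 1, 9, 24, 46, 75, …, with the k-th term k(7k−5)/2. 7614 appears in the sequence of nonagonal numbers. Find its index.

47

Set n(7n−5)/2 = 7614, giving 7n² − 5n − 15228 = 0.
So n = (5 + 653) / 14 = 658/14 = 47.
Check: 47·(7·47 − 5)/2 = 7614. ✓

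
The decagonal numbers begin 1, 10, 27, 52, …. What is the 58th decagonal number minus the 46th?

58·(4·58 − 3) = 13282 and 46·(4·46 − 3) = 8326.
Difference: 13282 − 8326 = 4956.

4956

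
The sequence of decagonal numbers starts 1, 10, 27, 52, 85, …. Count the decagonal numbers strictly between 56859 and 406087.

The n-th decagonal number is n(4n−3).
Smallest index with value > 56859: n = 120 (giving 57240).
Largest index with value < 406087: n = 318 (giving 403542).
Indices 120 through 318: 199 terms.

199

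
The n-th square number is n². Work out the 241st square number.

58081

241² = 58081.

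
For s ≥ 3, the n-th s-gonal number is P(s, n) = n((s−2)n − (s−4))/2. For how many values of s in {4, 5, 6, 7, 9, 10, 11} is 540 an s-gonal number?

2

s = 4: P(4, 23) = 529 and P(4, 24) = 576; 540 is not s-gonal.
s = 5: P(5, 19) = 532 and P(5, 20) = 590; 540 is not s-gonal.
s = 6: P(6, 16) = 496 and P(6, 17) = 561; 540 is not s-gonal.
s = 7: P(7, 15) = 540. ✓
s = 9: P(9, 12) = 474 and P(9, 13) = 559; 540 is not s-gonal.
s = 10: P(10, 12) = 540. ✓
s = 11: P(11, 11) = 506 and P(11, 12) = 606; 540 is not s-gonal.
Hits: s ∈ {7, 10} → 2.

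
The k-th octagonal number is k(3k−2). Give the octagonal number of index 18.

936

18·(3·18 − 2) = 18·52 = 936.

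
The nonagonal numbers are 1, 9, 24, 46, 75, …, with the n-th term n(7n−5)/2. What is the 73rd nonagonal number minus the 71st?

73·(7·73 − 5)/2 = 18469 and 71·(7·71 − 5)/2 = 17466.
Difference: 18469 − 17466 = 1003.

1003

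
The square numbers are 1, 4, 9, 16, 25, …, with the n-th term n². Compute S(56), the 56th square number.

56² = 3136.

3136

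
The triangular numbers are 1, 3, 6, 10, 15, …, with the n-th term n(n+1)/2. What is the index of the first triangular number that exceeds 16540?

182

Solve n(n+1)/2 > 16540 for integer n.
The largest n with value ≤ 16540 is 181 (since 16471 ≤ 16540 < 16653), so the first above is n = 182, value 16653.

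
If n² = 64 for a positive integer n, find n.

We need n² = 64, so n = √64 = 8.
Check: 8² = 64. ✓

8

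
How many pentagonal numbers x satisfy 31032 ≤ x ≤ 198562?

The n-th pentagonal number is n(3n−1)/2.
Smallest index with value ≥ 31032: n = 144 (giving 31032).
Largest index with value ≤ 198562: n = 364 (giving 198562).
Indices 144 through 364: 221 terms.

221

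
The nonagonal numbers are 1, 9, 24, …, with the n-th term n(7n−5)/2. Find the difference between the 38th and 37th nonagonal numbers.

260

Consecutive nonagonal numbers differ by 7n − 6: here 7·38 − 6 = 260.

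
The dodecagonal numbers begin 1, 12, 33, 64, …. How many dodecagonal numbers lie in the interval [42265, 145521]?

79

The n-th dodecagonal number is n(5n−4).
Smallest index with value ≥ 42265: n = 93 (giving 42873).
Largest index with value ≤ 145521: n = 171 (giving 145521).
Indices 93 through 171: 79 terms.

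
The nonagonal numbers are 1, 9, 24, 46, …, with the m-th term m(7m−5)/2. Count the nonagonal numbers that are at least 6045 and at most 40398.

66

The n-th nonagonal number is n(7n−5)/2.
Smallest index with value ≥ 6045: n = 42 (giving 6069).
Largest index with value ≤ 40398: n = 107 (giving 39804).
Indices 42 through 107: 66 terms.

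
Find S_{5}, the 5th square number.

25

The 5th square number is n² with n = 5.
5² = 25.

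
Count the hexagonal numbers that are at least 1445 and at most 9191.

The n-th hexagonal number is n(2n−1).
Smallest index with value ≥ 1445: n = 28 (giving 1540).
Largest index with value ≤ 9191: n = 68 (giving 9180).
Indices 28 through 68: 41 terms.

41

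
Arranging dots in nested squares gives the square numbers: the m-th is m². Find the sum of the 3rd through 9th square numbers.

280

Σ_{i=3}^{9} i² = 285 − 5 = 280.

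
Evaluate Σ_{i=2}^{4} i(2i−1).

49

Σ i(2i−1) = 2Σi² − Σi over i = 2..4.
Σi = 10 − 1 = 9 and Σi² = 30 − 1 = 29.
2·29 − 1·9 = 49.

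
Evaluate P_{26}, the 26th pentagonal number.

The 26th pentagonal number is n(3n−1)/2 with n = 26.
26·(3·26 − 1)/2 = 26·77/2 = 1001.

1001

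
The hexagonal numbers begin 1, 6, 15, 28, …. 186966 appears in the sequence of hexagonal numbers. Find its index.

306

Set n(2n−1) = 186966, giving 2n² − n − 186966 = 0.
The discriminant is 1 + 8·186966 = 1495729, and √1495729 = 1223.
So n = (1 + 1223) / 4 = 1224/4 = 306.
Check: 306·(2·306 − 1) = 186966. ✓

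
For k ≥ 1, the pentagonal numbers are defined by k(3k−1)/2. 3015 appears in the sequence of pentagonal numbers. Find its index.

Set n(3n−1)/2 = 3015, giving 3n² − n − 6030 = 0.
The discriminant is 1 + 24·3015 = 72361, and √72361 = 269.
So n = (1 + 269) / 6 = 270/6 = 45.

45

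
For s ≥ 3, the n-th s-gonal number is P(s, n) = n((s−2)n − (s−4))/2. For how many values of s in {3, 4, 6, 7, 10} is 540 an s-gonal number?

s = 3: P(3, 32) = 528 and P(3, 33) = 561; 540 is not s-gonal.
s = 4: P(4, 23) = 529 and P(4, 24) = 576; 540 is not s-gonal.
s = 6: P(6, 16) = 496 and P(6, 17) = 561; 540 is not s-gonal.
s = 7: P(7, 15) = 540. ✓
s = 10: P(10, 12) = 540. ✓
Hits: s ∈ {7, 10} → 2.

2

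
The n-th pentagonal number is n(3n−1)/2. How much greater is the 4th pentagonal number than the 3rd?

Consecutive pentagonal numbers differ by 3n − 2: here 3·4 − 2 = 10.

10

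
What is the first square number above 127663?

128164

Solve n² > 127663 for integer n.
The largest n with value ≤ 127663 is 357 (since 127449 ≤ 127663 < 128164), so the first above is n = 358, value 128164.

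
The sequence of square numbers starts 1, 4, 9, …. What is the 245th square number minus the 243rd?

976

245² = 60025 and 243² = 59049.
Difference: 60025 − 59049 = 976.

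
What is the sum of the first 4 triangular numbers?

Σ i(i+1)/2 = (Σi² + Σi) / 2 over i = 1..4.
Σi = 10 and Σi² = 30.
(1·30 + 1·10) / 2 = 40/2 = 20.

20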